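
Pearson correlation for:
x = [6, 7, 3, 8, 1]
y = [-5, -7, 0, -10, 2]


n=5, Σx=25, Σy=-20, Σxy=-157, Σx²=159, Σy²=178
r = (5×(-157) - 25×(-20))/√((5×159 - 25²)(5×178 - (-20)²))
= -285/√(170×490) = -285/√83300 ≈ -285/288.6174 ≈ -0.9875

r ≈ -0.9875


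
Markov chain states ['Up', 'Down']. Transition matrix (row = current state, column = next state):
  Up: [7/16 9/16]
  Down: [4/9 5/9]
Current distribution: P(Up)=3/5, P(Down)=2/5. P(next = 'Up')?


P(next=Up) = Σᵢ P(now=i)×P(i→Up)
= 3/5×7/16 + 2/5×4/9
= 21/80 + 8/45 = 317/720

P = 317/720 ≈ 0.4403


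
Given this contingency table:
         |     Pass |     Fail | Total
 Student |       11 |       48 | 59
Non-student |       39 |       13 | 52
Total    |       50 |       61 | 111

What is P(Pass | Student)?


P(Pass | Student) = 11/(11+48) = 11/59

P(Pass|Student) = 11/59 ≈ 18.64%


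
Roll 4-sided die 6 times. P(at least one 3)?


P(no 3)^6 = (3/4)^6 = 729/4096
P(≥1) = 1 - 729/4096 = 3367/4096

P = 3367/4096 ≈ 82.20%


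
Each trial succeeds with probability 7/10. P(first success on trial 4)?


Geometric: P(X=4) = (1-p)^(k-1)×p = (3/10)^3×7/10 = 189/10000

P(X=4) = 189/10000 ≈ 1.89%


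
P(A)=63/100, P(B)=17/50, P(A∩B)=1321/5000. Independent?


P(A)×P(B) = 1071/5000
P(A∩B) = 1321/5000
Not equal → NOT independent

No, not independent


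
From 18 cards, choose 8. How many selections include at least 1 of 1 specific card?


Complement: C(18,8) - C(17,8) = 43758 - 24310 = 19448

19448


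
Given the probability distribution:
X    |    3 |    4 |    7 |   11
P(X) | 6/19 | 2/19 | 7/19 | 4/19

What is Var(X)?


E[X] = 119/19
E[X²] = 913/19
Var(X) = E[X²] - (E[X])² = 913/19 - 14161/361 = 3186/361

Var(X) = 3186/361 ≈ 8.8255


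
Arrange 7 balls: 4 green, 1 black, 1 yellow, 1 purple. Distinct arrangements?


7!/(4!×1!×1!×1!) = 210

210


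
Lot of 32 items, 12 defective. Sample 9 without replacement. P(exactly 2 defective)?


Hypergeometric: C(12,2)×C(20,7)/C(32,9)
= 66×77520/28048800 = 10659/58435

P(X=2) = 10659/58435 ≈ 18.24%


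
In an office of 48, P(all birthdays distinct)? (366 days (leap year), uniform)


P(all different) = Π(366-i)/366 for i=0..47
= (366/366)×(365/366)×...×(319/366)
= 0.039768

P ≈ 0.0398 ≈ 3.98%


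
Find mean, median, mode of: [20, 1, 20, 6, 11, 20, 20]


Sorted: [1, 6, 11, 20, 20, 20, 20]
Mean = 98/7 = 14
Median = 20
Freq: {20: 4, 1: 1, 6: 1, 11: 1}
Mode: [20]

Mean=14, Median=20, Mode=20


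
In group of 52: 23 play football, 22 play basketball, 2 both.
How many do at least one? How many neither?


|A∪B| = 23+22-2 = 43
Neither = 52-43 = 9

At least one: 43; Neither: 9


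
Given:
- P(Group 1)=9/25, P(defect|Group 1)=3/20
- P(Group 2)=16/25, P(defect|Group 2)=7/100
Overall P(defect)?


P(B) = Σ P(B|Aᵢ)×P(Aᵢ)
  3/20×9/25 = 27/500
  7/100×16/25 = 28/625
Sum = 247/2500

P(defect) = 247/2500 ≈ 9.88%


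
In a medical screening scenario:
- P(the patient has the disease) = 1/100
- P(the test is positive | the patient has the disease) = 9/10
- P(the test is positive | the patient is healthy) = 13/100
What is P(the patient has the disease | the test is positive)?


Using Bayes' theorem:
P(A|B) = P(B|A)·P(A) / P(B)

P(the test is positive) = 9/10 × 1/100 + 13/100 × 99/100
= 9/1000 + 1287/10000 = 1377/10000

P(the patient has the disease|the test is positive) = (9/1000) / (1377/10000) = 10/153

P(the patient has the disease|the test is positive) = 10/153 ≈ 6.54%


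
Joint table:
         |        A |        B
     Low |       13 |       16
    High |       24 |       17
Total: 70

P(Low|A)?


P(Low|A) = 13/(13+24) = 13/37

P = 13/37 ≈ 35.14%


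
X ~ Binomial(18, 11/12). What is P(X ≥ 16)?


P(X ≥ 16) = Σ P(X=i) for i=16..18
P(X=16) = 781145407680726737/2958148142320582656
P(X=17) = 505447028499293771/1479074071160291328
P(X=18) = 5559917313492231481/26623333280885243904
Sum = 2711034061950757499/3327916660110655488

P(X ≥ 16) = 2711034061950757499/3327916660110655488 ≈ 81.46%


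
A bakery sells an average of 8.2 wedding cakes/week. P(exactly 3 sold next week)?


Poisson(λ=8.2): P(X=3) = e^(-λ)×λ^k/k!
= e^(-8.2) × 8.2^3 / 3!
≈ 0.00027465357 × 551.368 / 6 ≈ 0.025239

P(X=3) ≈ 0.025239 ≈ 2.52%


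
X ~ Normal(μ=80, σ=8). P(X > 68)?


z = (68-80)/8 = -1.5
P(X > 68) = 1 - P(Z ≤ -1.5) = 1 - 0.0668 = 0.9332

P(X > 68) ≈ 0.9332


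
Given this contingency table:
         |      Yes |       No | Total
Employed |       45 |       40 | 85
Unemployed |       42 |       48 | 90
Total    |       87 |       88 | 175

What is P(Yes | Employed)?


P(Yes | Employed) = 45/(45+40) = 45/85 = 9/17

P(Yes|Employed) = 9/17 ≈ 52.94%


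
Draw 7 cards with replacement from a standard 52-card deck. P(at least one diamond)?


P(not a diamond) = 39/52 = 3/4
P(none in 7 draws) = (3/4)^7 = 2187/16384
P(≥1 diamond) = 1 - 2187/16384 = 14197/16384

P = 14197/16384 ≈ 86.65%


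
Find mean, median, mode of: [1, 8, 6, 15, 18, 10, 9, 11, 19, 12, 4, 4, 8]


Sorted: [1, 4, 4, 6, 8, 8, 9, 10, 11, 12, 15, 18, 19]
Mean = 125/13
Median = 9
Freq: {1: 1, 8: 2, 6: 1, 15: 1, 18: 1, 10: 1, 9: 1, 11: 1, 19: 1, 12: 1, 4: 2}
Mode: [4, 8]

Mean=125/13, Median=9, Mode=[4, 8]


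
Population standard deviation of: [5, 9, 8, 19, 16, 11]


Mean = 68/6 = 34/3
  (5-34/3)²=361/9
  (9-34/3)²=49/9
  (8-34/3)²=100/9
  (19-34/3)²=529/9
  (16-34/3)²=196/9
  (11-34/3)²=1/9
Σ(x-μ)² = 412/3
σ² = (412/3)/6 = 206/9

σ = √(206/9) ≈ 4.7842


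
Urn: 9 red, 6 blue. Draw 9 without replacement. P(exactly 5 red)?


Hypergeometric: C(9,5)×C(6,4)/C(15,9)
= 126×15/5005 = 54/143

P(X=5) = 54/143 ≈ 37.76%


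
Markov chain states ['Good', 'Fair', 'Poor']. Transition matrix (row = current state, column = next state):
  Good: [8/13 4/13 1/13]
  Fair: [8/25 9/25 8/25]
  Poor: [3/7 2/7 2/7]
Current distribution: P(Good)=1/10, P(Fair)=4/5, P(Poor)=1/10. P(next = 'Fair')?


P(next=Fair) = Σᵢ P(now=i)×P(i→Fair)
= 1/10×4/13 + 4/5×9/25 + 1/10×2/7
= 2/65 + 36/125 + 1/35 = 3951/11375

P = 3951/11375 ≈ 0.3473


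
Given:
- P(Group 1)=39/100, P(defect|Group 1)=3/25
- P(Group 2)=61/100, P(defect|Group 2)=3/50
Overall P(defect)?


P(B) = Σ P(B|Aᵢ)×P(Aᵢ)
  3/25×39/100 = 117/2500
  3/50×61/100 = 183/5000
Sum = 417/5000

P(defect) = 417/5000 ≈ 8.34%


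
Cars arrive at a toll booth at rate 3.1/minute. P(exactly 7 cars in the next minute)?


Poisson(λ=3.1): P(X=7) = e^(-λ)×λ^k/k!
= e^(-3.1) × 3.1^7 / 7!
≈ 0.04504920239 × 2751.2614111 / 5040 ≈ 0.024592

P(X=7) ≈ 0.024592 ≈ 2.46%


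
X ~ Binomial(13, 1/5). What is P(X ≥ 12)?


P(X ≥ 12) = Σ P(X=i) for i=12..13
P(X=12) = 52/1220703125
P(X=13) = 1/1220703125
Sum = 53/1220703125

P(X ≥ 12) = 53/1220703125 ≈ 0.00%


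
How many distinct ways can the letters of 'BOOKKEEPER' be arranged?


Letters: 10, freq: {'B': 1, 'O': 2, 'K': 2, 'E': 3, 'P': 1, 'R': 1}
10!/(1!×2!×2!×3!×1!×1!) = 3628800/24 = 151200

151200


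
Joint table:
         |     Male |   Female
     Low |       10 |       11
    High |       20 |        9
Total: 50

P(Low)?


P(Low) = (10+11)/50 = 21/50

P(Low) = 21/50 ≈ 42.00%


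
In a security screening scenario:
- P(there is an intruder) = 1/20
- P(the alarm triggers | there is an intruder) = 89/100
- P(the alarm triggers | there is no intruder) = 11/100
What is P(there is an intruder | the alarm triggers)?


Using Bayes' theorem:
P(A|B) = P(B|A)·P(A) / P(B)

P(the alarm triggers) = 89/100 × 1/20 + 11/100 × 19/20
= 89/2000 + 209/2000 = 149/1000

P(there is an intruder|the alarm triggers) = (89/2000) / (149/1000) = 89/298

P(there is an intruder|the alarm triggers) = 89/298 ≈ 29.87%


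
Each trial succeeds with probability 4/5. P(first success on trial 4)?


Geometric: P(X=4) = (1-p)^(k-1)×p = (1/5)^3×4/5 = 4/625

P(X=4) = 4/625 ≈ 0.64%


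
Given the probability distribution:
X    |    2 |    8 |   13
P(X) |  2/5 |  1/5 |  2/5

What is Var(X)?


E[X] = 38/5
E[X²] = 82
Var(X) = E[X²] - (E[X])² = 82 - 1444/25 = 606/25

Var(X) = 606/25 ≈ 24.2400


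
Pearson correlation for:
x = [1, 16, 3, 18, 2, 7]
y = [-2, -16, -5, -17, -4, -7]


n=6, Σx=47, Σy=-51, Σxy=-636, Σx²=643, Σy²=639
r = (6×(-636) - 47×(-51))/√((6×643 - 47²)(6×639 - (-51)²))
= -1419/√(1649×1233) = -1419/√2033217 ≈ -1419/1425.9092 ≈ -0.9952

r ≈ -0.9952


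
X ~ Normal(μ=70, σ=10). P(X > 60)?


z = (60-70)/10 = -1.0
P(X > 60) = 1 - P(Z ≤ -1.0) = 1 - 0.1587 = 0.8413

P(X > 60) ≈ 0.8413


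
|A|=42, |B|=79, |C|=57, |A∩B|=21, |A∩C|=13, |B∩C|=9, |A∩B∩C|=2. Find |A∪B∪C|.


|A∪B∪C| = 42+79+57-21-13-9+2 = 137

|A∪B∪C| = 137


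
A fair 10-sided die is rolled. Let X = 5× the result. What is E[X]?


E[die] = (1+10)/2 = 11/2
E[X] = 5 × 11/2 = 55/2

E[X] = 55/2


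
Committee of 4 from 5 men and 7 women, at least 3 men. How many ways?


Count by #men:
  3M,1W: C(5,3)×C(7,1)=70
  4M,0W: C(5,4)×C(7,0)=5
Total = 75

75


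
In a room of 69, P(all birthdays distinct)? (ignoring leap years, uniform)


P(all different) = Π(365-i)/365 for i=0..68
= (365/365)×(364/365)×...×(297/365)
= 0.001036

P ≈ 0.0010 ≈ 0.10%


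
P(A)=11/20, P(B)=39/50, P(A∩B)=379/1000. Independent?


P(A)×P(B) = 429/1000
P(A∩B) = 379/1000
Not equal → NOT independent

No, not independent


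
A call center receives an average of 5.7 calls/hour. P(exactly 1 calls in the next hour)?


Poisson(λ=5.7): P(X=1) = e^(-λ)×λ^k/k!
= e^(-5.7) × 5.7^1 / 1!
≈ 0.003345965457 × 5.7 / 1 ≈ 0.019072

P(X=1) ≈ 0.019072 ≈ 1.91%


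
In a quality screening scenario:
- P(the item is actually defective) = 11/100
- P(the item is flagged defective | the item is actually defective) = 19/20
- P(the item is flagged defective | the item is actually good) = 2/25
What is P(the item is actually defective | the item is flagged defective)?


Using Bayes' theorem:
P(A|B) = P(B|A)·P(A) / P(B)

P(the item is flagged defective) = 19/20 × 11/100 + 2/25 × 89/100
= 209/2000 + 89/1250 = 1757/10000

P(the item is actually defective|the item is flagged defective) = (209/2000) / (1757/10000) = 1045/1757

P(the item is actually defective|the item is flagged defective) = 1045/1757 ≈ 59.48%


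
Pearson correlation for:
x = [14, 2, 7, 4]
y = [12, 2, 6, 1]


n=4, Σx=27, Σy=21, Σxy=218, Σx²=265, Σy²=185
r = (4×218 - 27×21)/√((4×265 - 27²)(4×185 - 21²))
= 305/√(331×299) = 305/√98969 ≈ 305/314.5934 ≈ 0.9695

r ≈ 0.9695


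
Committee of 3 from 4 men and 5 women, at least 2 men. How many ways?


Count by #men:
  2M,1W: C(4,2)×C(5,1)=30
  3M,0W: C(4,3)×C(5,0)=4
Total = 34

34


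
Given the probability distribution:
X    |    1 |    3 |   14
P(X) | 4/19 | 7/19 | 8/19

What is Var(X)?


E[X] = 137/19
E[X²] = 1635/19
Var(X) = E[X²] - (E[X])² = 1635/19 - 18769/361 = 12296/361

Var(X) = 12296/361 ≈ 34.0609


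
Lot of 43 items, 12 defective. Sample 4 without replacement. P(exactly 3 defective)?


Hypergeometric: C(12,3)×C(31,1)/C(43,4)
= 220×31/123410 = 682/12341

P(X=3) = 682/12341 ≈ 5.53%


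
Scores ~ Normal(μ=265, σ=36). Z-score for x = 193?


z = (x - μ)/σ = (193 - 265)/36 = -2.0

z = -2.0


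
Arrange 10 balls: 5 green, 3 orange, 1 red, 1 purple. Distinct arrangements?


10!/(5!×3!×1!×1!) = 5040

5040


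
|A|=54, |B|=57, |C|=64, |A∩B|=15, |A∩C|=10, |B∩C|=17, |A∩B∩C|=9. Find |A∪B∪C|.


|A∪B∪C| = 54+57+64-15-10-17+9 = 142

|A∪B∪C| = 142


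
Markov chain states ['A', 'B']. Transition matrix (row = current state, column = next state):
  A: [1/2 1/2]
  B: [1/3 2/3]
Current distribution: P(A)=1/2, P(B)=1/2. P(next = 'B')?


P(next=B) = Σᵢ P(now=i)×P(i→B)
= 1/2×1/2 + 1/2×2/3
= 1/4 + 1/3 = 7/12

P = 7/12 ≈ 0.5833


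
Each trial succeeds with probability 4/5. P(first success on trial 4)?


Geometric: P(X=4) = (1-p)^(k-1)×p = (1/5)^3×4/5 = 4/625

P(X=4) = 4/625 ≈ 0.64%


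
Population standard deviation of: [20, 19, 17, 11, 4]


Mean = 71/5
  (20-71/5)²=841/25
  (19-71/5)²=576/25
  (17-71/5)²=196/25
  (11-71/5)²=256/25
  (4-71/5)²=2601/25
Σ(x-μ)² = 894/5
σ² = (894/5)/5 = 894/25

σ = √(894/25) ≈ 5.9800


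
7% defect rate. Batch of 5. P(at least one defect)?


P(all good) = (93/100)^5 = 6956883693/10000000000
P(≥1 defect) = 3043116307/10000000000

P = 3043116307/10000000000 ≈ 30.43%


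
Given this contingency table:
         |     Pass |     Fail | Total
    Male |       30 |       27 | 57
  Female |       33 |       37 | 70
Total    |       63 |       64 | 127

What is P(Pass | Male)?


P(Pass | Male) = 30/(30+27) = 30/57 = 10/19

P(Pass|Male) = 10/19 ≈ 52.63%


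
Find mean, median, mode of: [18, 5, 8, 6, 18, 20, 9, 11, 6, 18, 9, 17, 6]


Sorted: [5, 6, 6, 6, 8, 9, 9, 11, 17, 18, 18, 18, 20]
Mean = 151/13
Median = 9
Freq: {18: 3, 5: 1, 8: 1, 6: 3, 20: 1, 9: 2, 11: 1, 17: 1}
Mode: [6, 18]

Mean=151/13, Median=9, Mode=[6, 18]


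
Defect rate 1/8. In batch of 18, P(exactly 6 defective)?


Binomial: P(X=6) = C(18,6)×p^6×(1-p)^12
= 18564 × 1/262144 × 13841287201/68719476736 = 64237413899841/4503599627370496

P(X=6) = 64237413899841/4503599627370496 ≈ 1.43%


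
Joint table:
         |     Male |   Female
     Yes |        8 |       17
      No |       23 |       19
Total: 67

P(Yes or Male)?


P(Yes∨Male) = P(Yes) + P(Male) - P(Yes∧Male)
= (25 + 31 - 8)/67 = 48/67

P = 48/67 ≈ 71.64%


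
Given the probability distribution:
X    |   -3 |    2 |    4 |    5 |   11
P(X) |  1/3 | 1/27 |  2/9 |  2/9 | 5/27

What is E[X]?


E[X] = Σ x·P(X=x)
= (-3)×(1/3) + (2)×(1/27) + (4)×(2/9) + (5)×(2/9) + (11)×(5/27)
= 28/9

E[X] = 28/9


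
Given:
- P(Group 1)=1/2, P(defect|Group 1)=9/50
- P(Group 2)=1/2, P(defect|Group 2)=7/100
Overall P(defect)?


P(B) = Σ P(B|Aᵢ)×P(Aᵢ)
  9/50×1/2 = 9/100
  7/100×1/2 = 7/200
Sum = 1/8

P(defect) = 1/8 ≈ 12.50%


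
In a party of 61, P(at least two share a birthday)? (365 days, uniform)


P(all different) = Π(365-i)/365 for i=0..60
= 0.004911
P(match) = 1 - 0.004911 = 0.995089

P ≈ 0.9951 ≈ 99.51%


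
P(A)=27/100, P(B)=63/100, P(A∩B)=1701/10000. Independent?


P(A)×P(B) = 1701/10000
P(A∩B) = 1701/10000
Equal ✓ → Independent

Yes, independent


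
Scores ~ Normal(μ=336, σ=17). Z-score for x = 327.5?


z = (x - μ)/σ = (327.5 - 336)/17 = -0.5

z = -0.5


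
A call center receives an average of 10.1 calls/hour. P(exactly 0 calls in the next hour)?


Poisson(λ=10.1): P(X=0) = e^(-λ)×λ^k/k!
= e^(-10.1) × 10.1^0 / 0!
≈ 4.107955523e-05 × 1 / 1 ≈ 0.000041

P(X=0) ≈ 0.000041 ≈ 0.00%


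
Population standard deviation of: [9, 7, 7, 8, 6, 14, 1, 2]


Mean = 54/8 = 27/4
  (9-27/4)²=81/16
  (7-27/4)²=1/16
  (7-27/4)²=1/16
  (8-27/4)²=25/16
  (6-27/4)²=9/16
  (14-27/4)²=841/16
  (1-27/4)²=529/16
  (2-27/4)²=361/16
Σ(x-μ)² = 231/2
σ² = (231/2)/8 = 231/16

σ = √(231/16) ≈ 3.7997


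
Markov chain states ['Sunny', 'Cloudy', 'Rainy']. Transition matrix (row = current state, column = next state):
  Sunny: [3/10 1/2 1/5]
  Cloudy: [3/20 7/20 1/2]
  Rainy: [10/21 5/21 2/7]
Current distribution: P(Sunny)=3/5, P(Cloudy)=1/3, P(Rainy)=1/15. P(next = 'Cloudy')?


P(next=Cloudy) = Σᵢ P(now=i)×P(i→Cloudy)
= 3/5×1/2 + 1/3×7/20 + 1/15×5/21
= 3/10 + 7/60 + 1/63 = 109/252

P = 109/252 ≈ 0.4325


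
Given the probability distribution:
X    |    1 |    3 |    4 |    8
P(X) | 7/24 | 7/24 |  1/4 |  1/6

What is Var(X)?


E[X] = 7/2
E[X²] = 211/12
Var(X) = E[X²] - (E[X])² = 211/12 - 49/4 = 16/3

Var(X) = 16/3 ≈ 5.3333


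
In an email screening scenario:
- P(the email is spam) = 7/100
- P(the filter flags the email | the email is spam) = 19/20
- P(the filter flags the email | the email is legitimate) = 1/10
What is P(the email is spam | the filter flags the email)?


Using Bayes' theorem:
P(A|B) = P(B|A)·P(A) / P(B)

P(the filter flags the email) = 19/20 × 7/100 + 1/10 × 93/100
= 133/2000 + 93/1000 = 319/2000

P(the email is spam|the filter flags the email) = (133/2000) / (319/2000) = 133/319

P(the email is spam|the filter flags the email) = 133/319 ≈ 41.69%


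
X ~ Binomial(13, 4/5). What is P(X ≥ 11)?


P(X ≥ 11) = Σ P(X=i) for i=11..13
P(X=11) = 327155712/1220703125
P(X=12) = 218103808/1220703125
P(X=13) = 67108864/1220703125
Sum = 612368384/1220703125

P(X ≥ 11) = 612368384/1220703125 ≈ 50.17%


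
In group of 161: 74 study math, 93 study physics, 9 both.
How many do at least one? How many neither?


|A∪B| = 74+93-9 = 158
Neither = 161-158 = 3

At least one: 158; Neither: 3


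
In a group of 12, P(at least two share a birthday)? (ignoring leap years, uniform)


P(all different) = Π(365-i)/365 for i=0..11
= 0.832975
P(match) = 1 - 0.832975 = 0.167025

P ≈ 0.1670 ≈ 16.70%


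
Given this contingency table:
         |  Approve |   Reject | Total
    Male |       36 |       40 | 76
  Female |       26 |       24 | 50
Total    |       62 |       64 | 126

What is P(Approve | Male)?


P(Approve | Male) = 36/(36+40) = 36/76 = 9/19

P(Approve|Male) = 9/19 ≈ 47.37%


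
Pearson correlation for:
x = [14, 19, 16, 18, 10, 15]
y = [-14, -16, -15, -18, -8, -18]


n=6, Σx=92, Σy=-89, Σxy=-1414, Σx²=1462, Σy²=1389
r = (6×(-1414) - 92×(-89))/√((6×1462 - 92²)(6×1389 - (-89)²))
= -296/√(308×413) = -296/√127204 ≈ -296/356.6567 ≈ -0.8299

r ≈ -0.8299


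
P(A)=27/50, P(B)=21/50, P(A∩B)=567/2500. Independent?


P(A)×P(B) = 567/2500
P(A∩B) = 567/2500
Equal ✓ → Independent

Yes, independent


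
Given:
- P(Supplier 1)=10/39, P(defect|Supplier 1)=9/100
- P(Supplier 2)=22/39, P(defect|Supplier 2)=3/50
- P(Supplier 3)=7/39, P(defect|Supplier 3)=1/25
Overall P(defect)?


P(B) = Σ P(B|Aᵢ)×P(Aᵢ)
  9/100×10/39 = 3/130
  3/50×22/39 = 11/325
  1/25×7/39 = 7/975
Sum = 5/78

P(defect) = 5/78 ≈ 6.41%


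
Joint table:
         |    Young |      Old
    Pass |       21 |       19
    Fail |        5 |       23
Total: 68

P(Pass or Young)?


P(Pass∨Young) = P(Pass) + P(Young) - P(Pass∧Young)
= (40 + 26 - 21)/68 = 45/68

P = 45/68 ≈ 66.18%


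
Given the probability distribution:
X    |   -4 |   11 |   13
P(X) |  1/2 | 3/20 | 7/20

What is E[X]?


E[X] = Σ x·P(X=x)
= (-4)×(1/2) + (11)×(3/20) + (13)×(7/20)
= 21/5

E[X] = 21/5


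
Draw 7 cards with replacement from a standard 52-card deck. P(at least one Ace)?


P(not a Ace) = 48/52 = 12/13
P(none in 7 draws) = (12/13)^7 = 35831808/62748517
P(≥1 Ace) = 1 - 35831808/62748517 = 26916709/62748517

P = 26916709/62748517 ≈ 42.90%


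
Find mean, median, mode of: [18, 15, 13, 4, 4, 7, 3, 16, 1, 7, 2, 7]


Sorted: [1, 2, 3, 4, 4, 7, 7, 7, 13, 15, 16, 18]
Mean = 97/12
Median = 7
Freq: {18: 1, 15: 1, 13: 1, 4: 2, 7: 3, 3: 1, 16: 1, 1: 1, 2: 1}
Mode: [7]

Mean=97/12, Median=7, Mode=7


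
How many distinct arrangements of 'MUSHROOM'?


Letters: 8, freq: {'M': 2, 'U': 1, 'S': 1, 'H': 1, 'R': 1, 'O': 2}
8!/(2!×1!×1!×1!×1!×2!) = 40320/4 = 10080

10080


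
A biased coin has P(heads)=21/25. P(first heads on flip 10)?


Geometric: P(X=10) = (1-p)^(k-1)×p = (4/25)^9×21/25 = 5505024/95367431640625

P(X=10) = 5505024/95367431640625 ≈ 0.00%


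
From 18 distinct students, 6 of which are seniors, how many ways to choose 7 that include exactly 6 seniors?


Choose 6 of the 6 seniors and 1 of the other 12 students:
C(6,6)×C(12,1) = 1×12 = 12

12


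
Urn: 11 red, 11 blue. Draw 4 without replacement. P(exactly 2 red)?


Hypergeometric: C(11,2)×C(11,2)/C(22,4)
= 55×55/7315 = 55/133

P(X=2) = 55/133 ≈ 41.35%


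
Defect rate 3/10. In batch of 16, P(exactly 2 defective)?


Binomial: P(X=2) = C(16,2)×p^2×(1-p)^14
= 120 × 9/100 × 678223072849/100000000000000 = 18312022966923/250000000000000

P(X=2) = 18312022966923/250000000000000 ≈ 7.32%


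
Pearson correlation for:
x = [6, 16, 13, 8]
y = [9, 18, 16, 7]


n=4, Σx=43, Σy=50, Σxy=606, Σx²=525, Σy²=710
r = (4×606 - 43×50)/√((4×525 - 43²)(4×710 - 50²))
= 274/√(251×340) = 274/√85340 ≈ 274/292.1301 ≈ 0.9379

r ≈ 0.9379


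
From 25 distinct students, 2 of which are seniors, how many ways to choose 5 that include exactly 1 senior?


Choose 1 of the 2 seniors and 4 of the other 23 students:
C(2,1)×C(23,4) = 2×8855 = 17710

17710


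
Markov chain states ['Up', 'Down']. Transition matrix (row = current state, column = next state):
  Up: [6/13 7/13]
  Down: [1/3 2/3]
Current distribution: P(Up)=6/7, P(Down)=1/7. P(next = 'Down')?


P(next=Down) = Σᵢ P(now=i)×P(i→Down)
= 6/7×7/13 + 1/7×2/3
= 6/13 + 2/21 = 152/273

P = 152/273 ≈ 0.5568


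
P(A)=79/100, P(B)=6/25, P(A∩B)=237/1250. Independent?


P(A)×P(B) = 237/1250
P(A∩B) = 237/1250
Equal ✓ → Independent

Yes, independent


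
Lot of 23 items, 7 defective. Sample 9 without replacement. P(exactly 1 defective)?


Hypergeometric: C(7,1)×C(16,8)/C(23,9)
= 7×12870/817190 = 819/7429

P(X=1) = 819/7429 ≈ 11.02%


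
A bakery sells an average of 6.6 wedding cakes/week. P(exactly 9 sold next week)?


Poisson(λ=6.6): P(X=9) = e^(-λ)×λ^k/k!
= e^(-6.6) × 6.6^9 / 9!
≈ 0.001360368038 × 23762680.0138 / 362880 ≈ 0.089082

P(X=9) ≈ 0.089082 ≈ 8.91%


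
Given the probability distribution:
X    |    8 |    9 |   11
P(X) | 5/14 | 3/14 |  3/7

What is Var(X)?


E[X] = 19/2
E[X²] = 1289/14
Var(X) = E[X²] - (E[X])² = 1289/14 - 361/4 = 51/28

Var(X) = 51/28 ≈ 1.8214


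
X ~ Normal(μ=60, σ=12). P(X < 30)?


z = (30-60)/12 = -2.5
P(Z < -2.5) = 0.0062

P(X < 30) ≈ 0.0062


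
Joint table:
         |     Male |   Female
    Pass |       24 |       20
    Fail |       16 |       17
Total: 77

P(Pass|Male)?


P(Pass|Male) = 24/(24+16) = 24/40 = 3/5

P = 3/5 ≈ 60.00%


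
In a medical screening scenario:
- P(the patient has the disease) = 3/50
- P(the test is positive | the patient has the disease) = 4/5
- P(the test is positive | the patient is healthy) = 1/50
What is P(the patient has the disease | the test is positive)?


Using Bayes' theorem:
P(A|B) = P(B|A)·P(A) / P(B)

P(the test is positive) = 4/5 × 3/50 + 1/50 × 47/50
= 6/125 + 47/2500 = 167/2500

P(the patient has the disease|the test is positive) = (6/125) / (167/2500) = 120/167

P(the patient has the disease|the test is positive) = 120/167 ≈ 71.86%


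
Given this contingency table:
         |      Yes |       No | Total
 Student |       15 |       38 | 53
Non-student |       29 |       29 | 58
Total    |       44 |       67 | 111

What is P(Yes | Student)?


P(Yes | Student) = 15/(15+38) = 15/53

P(Yes|Student) = 15/53 ≈ 28.30%


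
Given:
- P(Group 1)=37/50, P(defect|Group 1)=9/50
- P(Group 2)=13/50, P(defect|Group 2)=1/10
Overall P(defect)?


P(B) = Σ P(B|Aᵢ)×P(Aᵢ)
  9/50×37/50 = 333/2500
  1/10×13/50 = 13/500
Sum = 199/1250

P(defect) = 199/1250 ≈ 15.92%


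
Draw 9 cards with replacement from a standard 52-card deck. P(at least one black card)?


P(not a black card) = 26/52 = 1/2
P(none in 9 draws) = (1/2)^9 = 1/512
P(≥1 black card) = 1 - 1/512 = 511/512

P = 511/512 ≈ 99.80%


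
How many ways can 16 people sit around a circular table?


Circular arrangements of 16 distinct objects: fix one position to break rotational symmetry.
(n-1)! = 15! = 1307674368000

1307674368000


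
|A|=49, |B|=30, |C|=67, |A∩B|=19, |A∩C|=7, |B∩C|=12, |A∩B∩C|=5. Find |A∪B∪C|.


|A∪B∪C| = 49+30+67-19-7-12+5 = 113

|A∪B∪C| = 113


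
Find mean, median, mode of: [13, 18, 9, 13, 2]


Sorted: [2, 9, 13, 13, 18]
Mean = 55/5 = 11
Median = 13
Freq: {13: 2, 18: 1, 9: 1, 2: 1}
Mode: [13]

Mean=11, Median=13, Mode=13


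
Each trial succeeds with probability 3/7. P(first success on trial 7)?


Geometric: P(X=7) = (1-p)^(k-1)×p = (4/7)^6×3/7 = 12288/823543

P(X=7) = 12288/823543 ≈ 1.49%


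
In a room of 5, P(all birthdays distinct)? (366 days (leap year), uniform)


P(all different) = Π(366-i)/366 for i=0..4
= (366/366)×(365/366)×...×(362/366)
= 0.972938

P ≈ 0.9729 ≈ 97.29%


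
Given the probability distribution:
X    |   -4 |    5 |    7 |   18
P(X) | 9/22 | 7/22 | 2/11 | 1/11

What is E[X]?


E[X] = Σ x·P(X=x)
= (-4)×(9/22) + (5)×(7/22) + (7)×(2/11) + (18)×(1/11)
= 63/22

E[X] = 63/22


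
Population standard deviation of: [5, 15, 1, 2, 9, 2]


Mean = 34/6 = 17/3
  (5-17/3)²=4/9
  (15-17/3)²=784/9
  (1-17/3)²=196/9
  (2-17/3)²=121/9
  (9-17/3)²=100/9
  (2-17/3)²=121/9
Σ(x-μ)² = 442/3
σ² = (442/3)/6 = 221/9

σ = √(221/9) ≈ 4.9554


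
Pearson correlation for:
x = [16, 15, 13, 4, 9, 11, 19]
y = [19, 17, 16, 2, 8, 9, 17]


n=7, Σx=87, Σy=88, Σxy=1269, Σx²=1229, Σy²=1344
r = (7×1269 - 87×88)/√((7×1229 - 87²)(7×1344 - 88²))
= 1227/√(1034×1664) = 1227/√1720576 ≈ 1227/1311.7073 ≈ 0.9354

r ≈ 0.9354


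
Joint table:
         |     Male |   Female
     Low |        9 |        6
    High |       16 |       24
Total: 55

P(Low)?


P(Low) = (9+6)/55 = 15/55 = 3/11

P(Low) = 3/11 ≈ 27.27%


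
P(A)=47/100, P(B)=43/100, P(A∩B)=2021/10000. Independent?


P(A)×P(B) = 2021/10000
P(A∩B) = 2021/10000
Equal ✓ → Independent

Yes, independent


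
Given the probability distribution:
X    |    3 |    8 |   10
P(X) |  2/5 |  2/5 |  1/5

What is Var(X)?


E[X] = 32/5
E[X²] = 246/5
Var(X) = E[X²] - (E[X])² = 246/5 - 1024/25 = 206/25

Var(X) = 206/25 ≈ 8.2400


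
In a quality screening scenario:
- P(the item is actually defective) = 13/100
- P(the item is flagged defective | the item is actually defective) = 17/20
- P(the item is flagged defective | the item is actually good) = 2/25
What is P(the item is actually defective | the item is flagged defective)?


Using Bayes' theorem:
P(A|B) = P(B|A)·P(A) / P(B)

P(the item is flagged defective) = 17/20 × 13/100 + 2/25 × 87/100
= 221/2000 + 87/1250 = 1801/10000

P(the item is actually defective|the item is flagged defective) = (221/2000) / (1801/10000) = 1105/1801

P(the item is actually defective|the item is flagged defective) = 1105/1801 ≈ 61.35%


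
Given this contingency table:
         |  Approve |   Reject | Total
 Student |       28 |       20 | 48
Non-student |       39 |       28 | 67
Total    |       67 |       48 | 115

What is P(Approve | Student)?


P(Approve | Student) = 28/(28+20) = 28/48 = 7/12

P(Approve|Student) = 7/12 ≈ 58.33%


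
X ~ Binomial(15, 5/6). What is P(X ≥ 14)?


P(X ≥ 14) = Σ P(X=i) for i=14..15
P(X=14) = 30517578125/156728328192
P(X=15) = 30517578125/470184984576
Sum = 30517578125/117546246144

P(X ≥ 14) = 30517578125/117546246144 ≈ 25.96%


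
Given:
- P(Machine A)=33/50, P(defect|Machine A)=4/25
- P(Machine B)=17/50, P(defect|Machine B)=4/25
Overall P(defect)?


P(B) = Σ P(B|Aᵢ)×P(Aᵢ)
  4/25×33/50 = 66/625
  4/25×17/50 = 34/625
Sum = 4/25

P(defect) = 4/25 ≈ 16.00%


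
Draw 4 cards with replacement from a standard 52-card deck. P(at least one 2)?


P(not a 2) = 48/52 = 12/13
P(none in 4 draws) = (12/13)^4 = 20736/28561
P(≥1 2) = 1 - 20736/28561 = 7825/28561

P = 7825/28561 ≈ 27.40%


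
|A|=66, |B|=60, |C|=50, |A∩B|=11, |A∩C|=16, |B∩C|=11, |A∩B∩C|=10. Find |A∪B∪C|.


|A∪B∪C| = 66+60+50-11-16-11+10 = 148

|A∪B∪C| = 148


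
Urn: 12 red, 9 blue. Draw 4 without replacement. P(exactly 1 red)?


Hypergeometric: C(12,1)×C(9,3)/C(21,4)
= 12×84/5985 = 16/95

P(X=1) = 16/95 ≈ 16.84%


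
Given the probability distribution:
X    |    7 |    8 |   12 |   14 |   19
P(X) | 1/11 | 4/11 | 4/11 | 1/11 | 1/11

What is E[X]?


E[X] = Σ x·P(X=x)
= (7)×(1/11) + (8)×(4/11) + (12)×(4/11) + (14)×(1/11) + (19)×(1/11)
= 120/11

E[X] = 120/11


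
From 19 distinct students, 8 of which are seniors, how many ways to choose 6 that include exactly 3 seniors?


Choose 3 of the 8 seniors and 3 of the other 11 students:
C(8,3)×C(11,3) = 56×165 = 9240

9240


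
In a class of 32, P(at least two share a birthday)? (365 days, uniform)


P(all different) = Π(365-i)/365 for i=0..31
= 0.246652
P(match) = 1 - 0.246652 = 0.753348

P ≈ 0.7533 ≈ 75.33%


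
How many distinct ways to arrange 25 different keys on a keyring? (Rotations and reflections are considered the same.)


Free circular arrangements: rotations and reflections both identified.
(n-1)!/2 = 24!/2 = 620448401733239439360000/2 = 310224200866619719680000

310224200866619719680000


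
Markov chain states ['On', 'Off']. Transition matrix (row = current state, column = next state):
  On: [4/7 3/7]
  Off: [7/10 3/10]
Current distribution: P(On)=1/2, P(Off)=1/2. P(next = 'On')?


P(next=On) = Σᵢ P(now=i)×P(i→On)
= 1/2×4/7 + 1/2×7/10
= 2/7 + 7/20 = 89/140

P = 89/140 ≈ 0.6357


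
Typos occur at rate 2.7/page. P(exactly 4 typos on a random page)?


Poisson(λ=2.7): P(X=4) = e^(-λ)×λ^k/k!
= e^(-2.7) × 2.7^4 / 4!
≈ 0.06720551274 × 53.1441 / 24 ≈ 0.148816

P(X=4) ≈ 0.148816 ≈ 14.88%


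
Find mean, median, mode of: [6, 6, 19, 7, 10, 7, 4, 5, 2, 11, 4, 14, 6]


Sorted: [2, 4, 4, 5, 6, 6, 6, 7, 7, 10, 11, 14, 19]
Mean = 101/13
Median = 6
Freq: {6: 3, 19: 1, 7: 2, 10: 1, 4: 2, 5: 1, 2: 1, 11: 1, 14: 1}
Mode: [6]

Mean=101/13, Median=6, Mode=6


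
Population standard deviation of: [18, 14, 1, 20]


Mean = 53/4
  (18-53/4)²=361/16
  (14-53/4)²=9/16
  (1-53/4)²=2401/16
  (20-53/4)²=729/16
Σ(x-μ)² = 875/4
σ² = (875/4)/4 = 875/16

σ = √(875/16) ≈ 7.3951


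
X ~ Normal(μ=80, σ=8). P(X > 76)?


z = (76-80)/8 = -0.5
P(X > 76) = 1 - P(Z ≤ -0.5) = 1 - 0.3085 = 0.6915

P(X > 76) ≈ 0.6915


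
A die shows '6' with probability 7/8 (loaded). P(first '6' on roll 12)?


Geometric: P(X=12) = (1-p)^(k-1)×p = (1/8)^11×7/8 = 7/68719476736

P(X=12) = 7/68719476736 ≈ 0.00%


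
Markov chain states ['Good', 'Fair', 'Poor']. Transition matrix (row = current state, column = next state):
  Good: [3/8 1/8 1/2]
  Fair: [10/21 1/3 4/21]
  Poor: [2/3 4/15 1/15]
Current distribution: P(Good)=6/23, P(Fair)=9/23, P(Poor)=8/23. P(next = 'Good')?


P(next=Good) = Σᵢ P(now=i)×P(i→Good)
= 6/23×3/8 + 9/23×10/21 + 8/23×2/3
= 9/92 + 30/161 + 16/69 = 997/1932

P = 997/1932 ≈ 0.5160


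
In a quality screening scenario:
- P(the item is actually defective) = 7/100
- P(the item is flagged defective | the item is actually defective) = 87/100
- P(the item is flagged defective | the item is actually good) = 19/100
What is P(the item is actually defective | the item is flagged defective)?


Using Bayes' theorem:
P(A|B) = P(B|A)·P(A) / P(B)

P(the item is flagged defective) = 87/100 × 7/100 + 19/100 × 93/100
= 609/10000 + 1767/10000 = 297/1250

P(the item is actually defective|the item is flagged defective) = (609/10000) / (297/1250) = 203/792

P(the item is actually defective|the item is flagged defective) = 203/792 ≈ 25.63%


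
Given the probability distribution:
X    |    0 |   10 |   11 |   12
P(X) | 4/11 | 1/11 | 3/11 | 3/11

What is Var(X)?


E[X] = 79/11
E[X²] = 895/11
Var(X) = E[X²] - (E[X])² = 895/11 - 6241/121 = 3604/121

Var(X) = 3604/121 ≈ 29.7851


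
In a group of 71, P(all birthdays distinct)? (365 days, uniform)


P(all different) = Π(365-i)/365 for i=0..70
= (365/365)×(364/365)×...×(295/365)
= 0.000679

P ≈ 0.0007 ≈ 0.07%


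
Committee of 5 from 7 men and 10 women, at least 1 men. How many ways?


Count by #men:
  1M,4W: C(7,1)×C(10,4)=1470
  2M,3W: C(7,2)×C(10,3)=2520
  3M,2W: C(7,3)×C(10,2)=1575
  4M,1W: C(7,4)×C(10,1)=350
  5M,0W: C(7,5)×C(10,0)=21
Total = 5936

5936


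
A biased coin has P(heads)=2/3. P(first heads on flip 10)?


Geometric: P(X=10) = (1-p)^(k-1)×p = (1/3)^9×2/3 = 2/59049

P(X=10) = 2/59049 ≈ 0.00%


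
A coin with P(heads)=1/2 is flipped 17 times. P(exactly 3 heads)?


Binomial: P(X=3) = C(17,3)×p^3×(1-p)^14
= 680 × 1/8 × 1/16384 = 85/16384

P(X=3) = 85/16384 ≈ 0.52%


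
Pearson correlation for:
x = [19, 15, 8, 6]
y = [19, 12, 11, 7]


n=4, Σx=48, Σy=49, Σxy=671, Σx²=686, Σy²=675
r = (4×671 - 48×49)/√((4×686 - 48²)(4×675 - 49²))
= 332/√(440×299) = 332/√131560 ≈ 332/362.7120 ≈ 0.9153

r ≈ 0.9153


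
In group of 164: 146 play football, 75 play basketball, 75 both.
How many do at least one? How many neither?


|A∪B| = 146+75-75 = 146
Neither = 164-146 = 18

At least one: 146; Neither: 18


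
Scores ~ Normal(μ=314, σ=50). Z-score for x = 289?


z = (x - μ)/σ = (289 - 314)/50 = -0.5

z = -0.5


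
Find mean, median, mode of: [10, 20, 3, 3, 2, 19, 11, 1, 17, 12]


Sorted: [1, 2, 3, 3, 10, 11, 12, 17, 19, 20]
Mean = 98/10 = 49/5
Median = 21/2
Freq: {10: 1, 20: 1, 3: 2, 2: 1, 19: 1, 11: 1, 1: 1, 17: 1, 12: 1}
Mode: [3]

Mean=49/5, Median=21/2, Mode=3


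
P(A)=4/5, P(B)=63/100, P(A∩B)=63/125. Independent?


P(A)×P(B) = 63/125
P(A∩B) = 63/125
Equal ✓ → Independent

Yes, independent


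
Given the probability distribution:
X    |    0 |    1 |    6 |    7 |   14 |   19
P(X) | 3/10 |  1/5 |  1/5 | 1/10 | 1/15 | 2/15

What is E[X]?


E[X] = Σ x·P(X=x)
= (0)×(3/10) + (1)×(1/5) + (6)×(1/5) + (7)×(1/10) + (14)×(1/15) + (19)×(2/15)
= 167/30

E[X] = 167/30


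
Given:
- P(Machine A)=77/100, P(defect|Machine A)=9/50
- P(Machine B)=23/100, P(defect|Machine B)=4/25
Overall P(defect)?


P(B) = Σ P(B|Aᵢ)×P(Aᵢ)
  9/50×77/100 = 693/5000
  4/25×23/100 = 23/625
Sum = 877/5000

P(defect) = 877/5000 ≈ 17.54%


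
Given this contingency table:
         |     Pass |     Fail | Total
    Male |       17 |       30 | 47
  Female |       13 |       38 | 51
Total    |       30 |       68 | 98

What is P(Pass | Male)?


P(Pass | Male) = 17/(17+30) = 17/47

P(Pass|Male) = 17/47 ≈ 36.17%


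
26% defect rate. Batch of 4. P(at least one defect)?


P(all good) = (37/50)^4 = 1874161/6250000
P(≥1 defect) = 4375839/6250000

P = 4375839/6250000 ≈ 70.01%


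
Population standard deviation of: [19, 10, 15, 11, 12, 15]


Mean = 82/6 = 41/3
  (19-41/3)²=256/9
  (10-41/3)²=121/9
  (15-41/3)²=16/9
  (11-41/3)²=64/9
  (12-41/3)²=25/9
  (15-41/3)²=16/9
Σ(x-μ)² = 166/3
σ² = (166/3)/6 = 83/9

σ = √(83/9) ≈ 3.0368


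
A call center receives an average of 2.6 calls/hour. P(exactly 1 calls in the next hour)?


Poisson(λ=2.6): P(X=1) = e^(-λ)×λ^k/k!
= e^(-2.6) × 2.6^1 / 1!
≈ 0.07427357821 × 2.6 / 1 ≈ 0.193111

P(X=1) ≈ 0.193111 ≈ 19.31%


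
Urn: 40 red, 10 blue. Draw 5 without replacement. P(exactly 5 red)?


Hypergeometric: C(40,5)×C(10,0)/C(50,5)
= 658008×1/2118760 = 82251/264845

P(X=5) = 82251/264845 ≈ 31.06%


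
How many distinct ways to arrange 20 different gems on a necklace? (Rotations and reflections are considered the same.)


Free circular arrangements: rotations and reflections both identified.
(n-1)!/2 = 19!/2 = 121645100408832000/2 = 60822550204416000

60822550204416000


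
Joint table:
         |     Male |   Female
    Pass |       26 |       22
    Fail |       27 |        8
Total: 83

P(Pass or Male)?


P(Pass∨Male) = P(Pass) + P(Male) - P(Pass∧Male)
= (48 + 53 - 26)/83 = 75/83

P = 75/83 ≈ 90.36%


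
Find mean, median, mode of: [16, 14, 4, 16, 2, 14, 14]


Sorted: [2, 4, 14, 14, 14, 16, 16]
Mean = 80/7
Median = 14
Freq: {16: 2, 14: 3, 4: 1, 2: 1}
Mode: [14]

Mean=80/7, Median=14, Mode=14


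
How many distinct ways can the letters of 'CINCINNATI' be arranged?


Letters: 10, freq: {'C': 2, 'I': 3, 'N': 3, 'A': 1, 'T': 1}
10!/(2!×3!×3!×1!×1!) = 3628800/72 = 50400

50400


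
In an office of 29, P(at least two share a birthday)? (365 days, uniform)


P(all different) = Π(365-i)/365 for i=0..28
= 0.319031
P(match) = 1 - 0.319031 = 0.680969

P ≈ 0.6810 ≈ 68.10%


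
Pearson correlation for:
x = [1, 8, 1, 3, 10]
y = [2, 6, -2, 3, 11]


n=5, Σx=23, Σy=20, Σxy=167, Σx²=175, Σy²=174
r = (5×167 - 23×20)/√((5×175 - 23²)(5×174 - 20²))
= 375/√(346×470) = 375/√162620 ≈ 375/403.2617 ≈ 0.9299

r ≈ 0.9299


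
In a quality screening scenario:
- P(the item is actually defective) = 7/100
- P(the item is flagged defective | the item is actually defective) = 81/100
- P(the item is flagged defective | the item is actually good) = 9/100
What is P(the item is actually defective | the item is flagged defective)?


Using Bayes' theorem:
P(A|B) = P(B|A)·P(A) / P(B)

P(the item is flagged defective) = 81/100 × 7/100 + 9/100 × 93/100
= 567/10000 + 837/10000 = 351/2500

P(the item is actually defective|the item is flagged defective) = (567/10000) / (351/2500) = 21/52

P(the item is actually defective|the item is flagged defective) = 21/52 ≈ 40.38%


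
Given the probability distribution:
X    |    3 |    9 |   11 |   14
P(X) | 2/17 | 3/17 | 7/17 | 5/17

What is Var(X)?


E[X] = 180/17
E[X²] = 2088/17
Var(X) = E[X²] - (E[X])² = 2088/17 - 32400/289 = 3096/289

Var(X) = 3096/289 ≈ 10.7128


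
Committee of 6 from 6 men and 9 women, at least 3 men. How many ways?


Count by #men:
  3M,3W: C(6,3)×C(9,3)=1680
  4M,2W: C(6,4)×C(9,2)=540
  5M,1W: C(6,5)×C(9,1)=54
  6M,0W: C(6,6)×C(9,0)=1
Total = 2275

2275


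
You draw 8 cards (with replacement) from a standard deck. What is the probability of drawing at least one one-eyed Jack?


P(not a one-eyed Jack) = 50/52 = 25/26
P(none in 8 draws) = (25/26)^8 = 152587890625/208827064576
P(≥1 one-eyed Jack) = 1 - 152587890625/208827064576 = 56239173951/208827064576

P = 56239173951/208827064576 ≈ 26.93%


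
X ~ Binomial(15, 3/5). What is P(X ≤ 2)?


P(X ≤ 2) = Σ P(X=i) for i=0..2
P(X=0) = 32768/30517578125
P(X=1) = 147456/6103515625
P(X=2) = 1548288/6103515625
Sum = 8511488/30517578125

P(X ≤ 2) = 8511488/30517578125 ≈ 0.03%


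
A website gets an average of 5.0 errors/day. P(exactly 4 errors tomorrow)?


Poisson(λ=5.0): P(X=4) = e^(-λ)×λ^k/k!
= e^(-5.0) × 5.0^4 / 4!
≈ 0.006737946999 × 625 / 24 ≈ 0.175467

P(X=4) ≈ 0.175467 ≈ 17.55%


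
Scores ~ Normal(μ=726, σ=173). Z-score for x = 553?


z = (x - μ)/σ = (553 - 726)/173 = -1.0

z = -1.0


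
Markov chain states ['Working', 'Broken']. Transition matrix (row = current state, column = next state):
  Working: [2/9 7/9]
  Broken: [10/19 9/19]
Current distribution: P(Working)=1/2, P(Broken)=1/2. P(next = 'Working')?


P(next=Working) = Σᵢ P(now=i)×P(i→Working)
= 1/2×2/9 + 1/2×10/19
= 1/9 + 5/19 = 64/171

P = 64/171 ≈ 0.3743


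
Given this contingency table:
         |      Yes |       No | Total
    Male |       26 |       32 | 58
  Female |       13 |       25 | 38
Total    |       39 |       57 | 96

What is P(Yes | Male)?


P(Yes | Male) = 26/(26+32) = 26/58 = 13/29

P(Yes|Male) = 13/29 ≈ 44.83%


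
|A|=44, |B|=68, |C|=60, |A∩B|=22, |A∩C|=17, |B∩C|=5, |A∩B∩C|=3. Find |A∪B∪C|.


|A∪B∪C| = 44+68+60-22-17-5+3 = 131

|A∪B∪C| = 131


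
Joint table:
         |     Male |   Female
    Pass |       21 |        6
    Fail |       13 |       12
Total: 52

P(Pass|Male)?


P(Pass|Male) = 21/(21+13) = 21/34

P = 21/34 ≈ 61.76%


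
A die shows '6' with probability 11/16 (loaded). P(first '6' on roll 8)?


Geometric: P(X=8) = (1-p)^(k-1)×p = (5/16)^7×11/16 = 859375/4294967296

P(X=8) = 859375/4294967296 ≈ 0.02%


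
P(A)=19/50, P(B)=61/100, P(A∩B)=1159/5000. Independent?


P(A)×P(B) = 1159/5000
P(A∩B) = 1159/5000
Equal ✓ → Independent

Yes, independent
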